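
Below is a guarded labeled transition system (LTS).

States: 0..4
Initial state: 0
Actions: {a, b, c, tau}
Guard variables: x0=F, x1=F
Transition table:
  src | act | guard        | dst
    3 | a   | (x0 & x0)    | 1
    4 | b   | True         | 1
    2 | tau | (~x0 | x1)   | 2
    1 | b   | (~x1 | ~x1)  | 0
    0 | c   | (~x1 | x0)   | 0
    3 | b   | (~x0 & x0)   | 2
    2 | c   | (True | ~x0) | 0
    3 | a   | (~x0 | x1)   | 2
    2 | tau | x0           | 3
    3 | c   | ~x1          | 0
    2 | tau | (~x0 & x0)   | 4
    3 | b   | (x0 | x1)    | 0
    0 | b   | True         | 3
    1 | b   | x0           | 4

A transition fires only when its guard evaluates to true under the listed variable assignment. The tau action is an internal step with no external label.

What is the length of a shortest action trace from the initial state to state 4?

Answer: UNREACHABLE

Working:
Breadth-first toward 4:
  Layer 0: {0}
  Layer 1: {3}
  Layer 2: {2}
4 never appears.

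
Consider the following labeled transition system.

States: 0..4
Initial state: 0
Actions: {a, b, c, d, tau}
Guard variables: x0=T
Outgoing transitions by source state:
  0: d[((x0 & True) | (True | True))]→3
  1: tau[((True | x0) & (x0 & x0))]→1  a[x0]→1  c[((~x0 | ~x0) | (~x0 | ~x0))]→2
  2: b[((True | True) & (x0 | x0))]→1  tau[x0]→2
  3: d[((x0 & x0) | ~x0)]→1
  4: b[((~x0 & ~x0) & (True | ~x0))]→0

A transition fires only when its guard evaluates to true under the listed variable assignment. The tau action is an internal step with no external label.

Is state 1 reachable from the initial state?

Guard filter leaves 6 enabled edge(s).
Layer 0: {0}
Layer 1: {3}  total {0,3}
Layer 2: {1}  total {0,1,3}
Reachable = {0,1,3}
witness 1: d·d

Answer: REACHABLE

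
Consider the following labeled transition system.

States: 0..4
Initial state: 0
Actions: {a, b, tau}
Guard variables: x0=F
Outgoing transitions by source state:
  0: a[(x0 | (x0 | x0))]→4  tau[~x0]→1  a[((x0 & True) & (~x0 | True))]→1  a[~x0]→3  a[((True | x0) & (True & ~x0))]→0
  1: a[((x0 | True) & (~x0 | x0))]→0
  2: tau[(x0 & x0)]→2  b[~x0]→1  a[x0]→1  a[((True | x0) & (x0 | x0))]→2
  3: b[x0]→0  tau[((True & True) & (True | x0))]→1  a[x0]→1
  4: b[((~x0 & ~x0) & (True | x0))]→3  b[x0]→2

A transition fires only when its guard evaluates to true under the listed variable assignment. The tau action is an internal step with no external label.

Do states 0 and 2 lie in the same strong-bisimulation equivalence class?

Answer: NOT BISIMILAR

Trace:
Bisimulation quotient by refinement:
  π0 = {{0,1,2,3,4}}
  π1 = {{0},{1},{2,4},{3}}
  π2 = {{0},{1},{2},{3},{4}}
stable after 3 split(s): 5 block(s)
class of 0: {0}; class of 2: {2}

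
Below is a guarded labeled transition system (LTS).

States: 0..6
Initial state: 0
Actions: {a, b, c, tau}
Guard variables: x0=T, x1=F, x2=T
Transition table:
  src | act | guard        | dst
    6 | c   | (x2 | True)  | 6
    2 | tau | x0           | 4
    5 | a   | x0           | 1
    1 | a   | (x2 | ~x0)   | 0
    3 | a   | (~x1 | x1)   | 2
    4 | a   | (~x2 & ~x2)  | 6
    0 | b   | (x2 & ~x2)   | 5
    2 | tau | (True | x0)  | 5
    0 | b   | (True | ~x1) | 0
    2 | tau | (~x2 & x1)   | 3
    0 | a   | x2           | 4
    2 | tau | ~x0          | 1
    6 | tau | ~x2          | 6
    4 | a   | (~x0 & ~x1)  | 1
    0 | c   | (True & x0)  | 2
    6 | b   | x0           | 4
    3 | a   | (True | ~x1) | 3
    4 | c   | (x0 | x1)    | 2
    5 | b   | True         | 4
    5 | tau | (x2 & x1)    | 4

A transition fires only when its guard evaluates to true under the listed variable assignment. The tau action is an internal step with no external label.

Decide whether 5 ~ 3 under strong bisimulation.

Compute ~ classes (split until stable):
  round 0: {{0,1,2,3,4,5,6}}
  round 1: {{0},{1,3},{2},{4},{5},{6}}
  round 2: {{0},{1},{2},{3},{4},{5},{6}}
7 equivalence class(es) (converged in 3)
class of 5: {5}; class of 3: {3}

Answer: NOT BISIMILAR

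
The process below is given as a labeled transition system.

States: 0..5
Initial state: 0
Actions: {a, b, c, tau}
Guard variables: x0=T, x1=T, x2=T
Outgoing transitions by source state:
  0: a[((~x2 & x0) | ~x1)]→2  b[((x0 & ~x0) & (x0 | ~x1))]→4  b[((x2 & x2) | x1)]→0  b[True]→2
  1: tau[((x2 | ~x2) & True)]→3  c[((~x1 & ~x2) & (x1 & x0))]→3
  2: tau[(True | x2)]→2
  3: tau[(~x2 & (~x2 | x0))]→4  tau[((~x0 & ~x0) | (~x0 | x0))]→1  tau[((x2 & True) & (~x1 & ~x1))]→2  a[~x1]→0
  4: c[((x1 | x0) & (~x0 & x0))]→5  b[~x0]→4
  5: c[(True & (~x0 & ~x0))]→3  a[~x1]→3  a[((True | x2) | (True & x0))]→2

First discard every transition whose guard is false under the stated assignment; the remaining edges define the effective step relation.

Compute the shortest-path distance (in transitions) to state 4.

Breadth-first toward 4:
  depth 0: {0}
  depth 1: {2}
4 never appears.

Answer: UNREACHABLE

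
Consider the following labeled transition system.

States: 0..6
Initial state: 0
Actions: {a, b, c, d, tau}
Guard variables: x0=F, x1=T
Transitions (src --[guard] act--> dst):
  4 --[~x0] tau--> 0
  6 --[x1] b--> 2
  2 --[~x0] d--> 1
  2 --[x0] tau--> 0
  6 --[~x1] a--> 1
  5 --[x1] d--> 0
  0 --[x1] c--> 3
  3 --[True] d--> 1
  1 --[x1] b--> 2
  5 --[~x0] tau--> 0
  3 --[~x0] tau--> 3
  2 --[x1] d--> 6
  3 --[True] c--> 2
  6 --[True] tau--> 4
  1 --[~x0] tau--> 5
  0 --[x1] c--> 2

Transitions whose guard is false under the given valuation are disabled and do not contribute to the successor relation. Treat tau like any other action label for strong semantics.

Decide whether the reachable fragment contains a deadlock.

Reach set: {0,1,2,3,4,5,6}
  0: c→2  c→3  [deg 2]
  1: b→2  tau→5  [deg 2]
  2: d→1  d→6  [deg 2]
  3: c→2  d→1  tau→3  [deg 3]
  4: tau→0  [deg 1]
  5: d→0  tau→0  [deg 2]
  6: b→2  tau→4  [deg 2]

Answer: DEADLOCK-FREE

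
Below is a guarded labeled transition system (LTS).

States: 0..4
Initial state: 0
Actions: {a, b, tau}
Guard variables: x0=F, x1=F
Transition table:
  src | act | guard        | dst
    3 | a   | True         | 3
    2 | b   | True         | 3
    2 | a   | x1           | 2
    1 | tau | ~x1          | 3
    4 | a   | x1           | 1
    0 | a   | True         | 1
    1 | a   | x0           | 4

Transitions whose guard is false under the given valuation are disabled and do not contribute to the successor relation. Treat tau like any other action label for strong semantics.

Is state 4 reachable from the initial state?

Answer: UNREACHABLE

Trace:
Guard filter leaves 4 enabled edge(s).
L0 = {0}
L1 = {1}  now seen {0,1}
L2 = {3}  now seen {0,1,3}
R = {0,1,3}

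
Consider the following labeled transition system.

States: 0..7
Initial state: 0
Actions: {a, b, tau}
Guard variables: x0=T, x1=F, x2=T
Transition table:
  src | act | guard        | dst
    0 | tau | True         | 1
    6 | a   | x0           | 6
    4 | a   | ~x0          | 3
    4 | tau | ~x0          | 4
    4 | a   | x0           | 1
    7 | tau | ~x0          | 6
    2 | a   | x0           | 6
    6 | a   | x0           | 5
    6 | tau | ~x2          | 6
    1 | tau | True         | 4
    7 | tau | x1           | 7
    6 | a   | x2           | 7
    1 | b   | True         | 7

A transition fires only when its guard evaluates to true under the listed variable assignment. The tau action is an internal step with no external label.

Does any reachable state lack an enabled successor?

Reachable = {0,1,4,7}
  0: tau→1  [1 exit(s)]
  1: b→7  tau→4  [2 exit(s)]
  4: a→1  [1 exit(s)]
  7: ∅  [deadlock]
witness 7: tau·b

Answer: DEADLOCK at state 7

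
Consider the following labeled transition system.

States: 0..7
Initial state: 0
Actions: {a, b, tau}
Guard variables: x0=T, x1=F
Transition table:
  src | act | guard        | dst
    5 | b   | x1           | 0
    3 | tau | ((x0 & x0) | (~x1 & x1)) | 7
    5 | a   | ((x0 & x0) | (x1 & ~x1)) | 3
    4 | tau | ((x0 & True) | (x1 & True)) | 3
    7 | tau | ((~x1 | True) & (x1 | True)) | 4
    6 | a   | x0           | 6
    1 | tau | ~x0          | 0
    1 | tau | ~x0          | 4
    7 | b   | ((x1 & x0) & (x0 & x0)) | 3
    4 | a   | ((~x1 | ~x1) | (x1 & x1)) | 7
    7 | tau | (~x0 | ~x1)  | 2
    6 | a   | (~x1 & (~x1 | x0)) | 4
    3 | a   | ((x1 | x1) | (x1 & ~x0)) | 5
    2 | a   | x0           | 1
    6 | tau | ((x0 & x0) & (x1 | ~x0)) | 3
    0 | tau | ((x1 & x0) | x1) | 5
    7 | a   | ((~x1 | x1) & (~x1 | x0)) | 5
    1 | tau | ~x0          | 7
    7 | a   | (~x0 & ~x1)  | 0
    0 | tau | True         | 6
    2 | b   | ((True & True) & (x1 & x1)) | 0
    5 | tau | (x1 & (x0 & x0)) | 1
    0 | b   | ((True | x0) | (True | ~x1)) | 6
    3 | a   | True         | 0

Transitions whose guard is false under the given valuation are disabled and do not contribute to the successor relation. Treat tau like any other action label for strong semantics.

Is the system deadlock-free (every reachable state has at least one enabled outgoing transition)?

Reachable = {0,1,2,3,4,5,6,7}
  0: b→6  tau→6  [deg 2]
  1: ∅  [deadlock]
  2: a→1  [deg 1]
  3: a→0  tau→7  [deg 2]
  4: a→7  tau→3  [deg 2]
  5: a→3  [deg 1]
  6: a→4  a→6  [deg 2]
  7: a→5  tau→2  tau→4  [deg 3]
trace reaching 1: tau·a·a·tau·a

Answer: DEADLOCK at state 1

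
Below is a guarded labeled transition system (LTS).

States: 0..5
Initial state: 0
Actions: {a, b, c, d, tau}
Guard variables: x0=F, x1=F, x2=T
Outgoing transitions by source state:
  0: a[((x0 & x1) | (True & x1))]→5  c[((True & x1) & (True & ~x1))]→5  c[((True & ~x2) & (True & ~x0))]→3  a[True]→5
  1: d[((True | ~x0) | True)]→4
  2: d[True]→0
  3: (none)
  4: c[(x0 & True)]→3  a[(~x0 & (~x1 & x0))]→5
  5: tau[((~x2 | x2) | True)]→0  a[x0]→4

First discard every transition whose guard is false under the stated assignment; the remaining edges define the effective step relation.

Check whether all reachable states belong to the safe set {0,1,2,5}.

Answer: INVARIANT HOLDS

Trace:
Inv-set: {0,1,2,5}
Reach set: {0,5}
  0: ✓
  5: ✓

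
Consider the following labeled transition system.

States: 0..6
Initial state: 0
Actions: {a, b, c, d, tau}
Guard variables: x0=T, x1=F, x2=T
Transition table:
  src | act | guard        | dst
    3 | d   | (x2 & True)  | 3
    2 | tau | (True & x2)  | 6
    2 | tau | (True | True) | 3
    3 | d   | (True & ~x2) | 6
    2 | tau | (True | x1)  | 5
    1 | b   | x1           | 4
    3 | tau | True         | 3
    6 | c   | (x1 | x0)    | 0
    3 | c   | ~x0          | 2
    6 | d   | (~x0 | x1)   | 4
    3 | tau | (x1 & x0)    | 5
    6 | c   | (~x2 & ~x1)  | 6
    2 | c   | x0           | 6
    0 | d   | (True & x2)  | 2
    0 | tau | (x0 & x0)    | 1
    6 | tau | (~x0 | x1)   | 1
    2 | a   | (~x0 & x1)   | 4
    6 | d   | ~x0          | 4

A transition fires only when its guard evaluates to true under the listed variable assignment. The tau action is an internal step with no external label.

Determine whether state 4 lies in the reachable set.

Answer: UNREACHABLE

Working:
9 transition(s) survive guard evaluation.
Layer 0: {0}
Layer 1: {1,2}  now seen {0,1,2}
Layer 2: {3,5,6}  now seen {0,1,2,3,5,6}
Reach set: {0,1,2,3,5,6}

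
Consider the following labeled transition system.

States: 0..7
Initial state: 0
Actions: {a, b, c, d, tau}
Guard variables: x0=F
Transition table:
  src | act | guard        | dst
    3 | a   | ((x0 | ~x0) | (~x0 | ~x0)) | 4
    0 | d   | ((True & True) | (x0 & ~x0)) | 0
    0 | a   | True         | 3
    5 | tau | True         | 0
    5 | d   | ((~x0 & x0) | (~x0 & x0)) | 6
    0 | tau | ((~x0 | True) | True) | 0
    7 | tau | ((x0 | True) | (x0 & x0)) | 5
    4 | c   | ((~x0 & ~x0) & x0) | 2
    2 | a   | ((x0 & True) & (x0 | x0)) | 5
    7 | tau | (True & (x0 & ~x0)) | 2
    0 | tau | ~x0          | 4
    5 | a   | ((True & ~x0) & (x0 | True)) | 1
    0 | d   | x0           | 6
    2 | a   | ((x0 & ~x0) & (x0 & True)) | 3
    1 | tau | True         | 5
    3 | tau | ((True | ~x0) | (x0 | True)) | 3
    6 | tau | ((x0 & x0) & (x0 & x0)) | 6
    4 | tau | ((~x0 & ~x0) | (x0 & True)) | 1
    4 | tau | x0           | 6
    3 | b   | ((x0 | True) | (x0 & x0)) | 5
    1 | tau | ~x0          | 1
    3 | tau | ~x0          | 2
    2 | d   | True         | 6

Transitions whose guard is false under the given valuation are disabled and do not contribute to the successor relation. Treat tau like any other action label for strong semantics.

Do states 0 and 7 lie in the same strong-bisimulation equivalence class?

Refine partition for ~:
  P[0] = {{0,1,2,3,4,5,6,7}}
  P[1] = {{0},{1,4,7},{2},{3},{5},{6}}
  P[2] = {{0},{1},{2},{3},{4},{5},{6},{7}}
stable after 3 split(s): 8 block(s)
0∈{0}, 7∈{7}

Answer: NOT BISIMILAR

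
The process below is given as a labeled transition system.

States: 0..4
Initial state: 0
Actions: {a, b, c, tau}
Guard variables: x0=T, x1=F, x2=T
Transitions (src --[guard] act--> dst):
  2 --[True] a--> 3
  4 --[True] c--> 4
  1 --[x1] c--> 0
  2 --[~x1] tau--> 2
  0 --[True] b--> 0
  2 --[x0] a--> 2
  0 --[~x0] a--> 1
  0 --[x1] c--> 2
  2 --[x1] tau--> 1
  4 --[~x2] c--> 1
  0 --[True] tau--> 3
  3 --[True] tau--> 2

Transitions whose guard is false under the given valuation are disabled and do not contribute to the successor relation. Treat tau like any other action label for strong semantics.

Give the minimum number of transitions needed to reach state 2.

Answer: 2

Trace:
Breadth-first toward 2:
  depth 0: {0}
  depth 1: {3}
  depth 2: {2}
first hit 2 at d=2 via tau·tau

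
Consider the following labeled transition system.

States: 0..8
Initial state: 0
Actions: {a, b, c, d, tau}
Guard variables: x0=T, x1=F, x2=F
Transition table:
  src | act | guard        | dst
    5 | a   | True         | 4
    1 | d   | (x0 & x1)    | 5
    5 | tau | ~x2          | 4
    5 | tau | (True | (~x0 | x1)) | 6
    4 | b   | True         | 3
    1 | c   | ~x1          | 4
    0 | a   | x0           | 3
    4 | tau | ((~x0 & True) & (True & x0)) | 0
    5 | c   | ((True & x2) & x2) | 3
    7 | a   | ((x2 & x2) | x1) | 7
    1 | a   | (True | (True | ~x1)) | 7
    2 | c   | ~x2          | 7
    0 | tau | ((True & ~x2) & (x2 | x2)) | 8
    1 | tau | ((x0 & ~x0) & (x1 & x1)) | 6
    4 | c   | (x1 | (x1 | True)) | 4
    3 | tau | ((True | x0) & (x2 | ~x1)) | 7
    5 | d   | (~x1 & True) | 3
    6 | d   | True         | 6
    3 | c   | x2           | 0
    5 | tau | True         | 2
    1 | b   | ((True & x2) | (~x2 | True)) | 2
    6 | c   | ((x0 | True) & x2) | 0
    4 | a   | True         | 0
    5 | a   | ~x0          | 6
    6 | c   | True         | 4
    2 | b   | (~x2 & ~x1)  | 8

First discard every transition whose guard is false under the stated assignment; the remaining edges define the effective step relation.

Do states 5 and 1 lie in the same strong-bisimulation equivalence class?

Compute ~ classes (split until stable):
  π0 = {{0,1,2,3,4,5,6,7,8}}
  π1 = {{0},{1,4},{2},{3},{5},{6},{7,8}}
  π2 = {{0},{1},{2},{3},{4},{5},{6},{7,8}}
stable after 3 split(s): 8 block(s)
[5]={5}  [1]={1}

Answer: NOT BISIMILAR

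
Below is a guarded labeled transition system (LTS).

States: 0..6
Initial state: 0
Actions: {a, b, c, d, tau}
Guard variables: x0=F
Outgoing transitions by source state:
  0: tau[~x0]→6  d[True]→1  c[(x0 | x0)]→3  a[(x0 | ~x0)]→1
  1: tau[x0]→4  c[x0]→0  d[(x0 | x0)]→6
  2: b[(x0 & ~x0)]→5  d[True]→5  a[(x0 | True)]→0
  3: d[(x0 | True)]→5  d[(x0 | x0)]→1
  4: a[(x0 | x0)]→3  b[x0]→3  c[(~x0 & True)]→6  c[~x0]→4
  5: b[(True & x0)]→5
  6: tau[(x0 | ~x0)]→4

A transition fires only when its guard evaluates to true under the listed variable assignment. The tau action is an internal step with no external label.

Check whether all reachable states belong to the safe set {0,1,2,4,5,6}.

Inv-set: {0,1,2,4,5,6}
R = {0,1,4,6}
  0: safe
  1: safe
  4: safe
  6: safe

Answer: INVARIANT HOLDS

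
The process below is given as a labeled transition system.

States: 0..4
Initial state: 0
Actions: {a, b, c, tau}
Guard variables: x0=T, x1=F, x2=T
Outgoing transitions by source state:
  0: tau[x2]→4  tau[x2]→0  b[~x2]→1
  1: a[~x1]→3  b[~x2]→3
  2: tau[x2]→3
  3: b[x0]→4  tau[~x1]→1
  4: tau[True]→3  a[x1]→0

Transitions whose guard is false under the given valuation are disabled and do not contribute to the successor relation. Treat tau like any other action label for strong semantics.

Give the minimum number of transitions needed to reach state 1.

Answer: 3

Analysis:
Layered search for 1:
  depth 0: {0}
  depth 1: {4}
  depth 2: {3}
  depth 3: {1}
depth(1)=3, e.g. tau·tau·tau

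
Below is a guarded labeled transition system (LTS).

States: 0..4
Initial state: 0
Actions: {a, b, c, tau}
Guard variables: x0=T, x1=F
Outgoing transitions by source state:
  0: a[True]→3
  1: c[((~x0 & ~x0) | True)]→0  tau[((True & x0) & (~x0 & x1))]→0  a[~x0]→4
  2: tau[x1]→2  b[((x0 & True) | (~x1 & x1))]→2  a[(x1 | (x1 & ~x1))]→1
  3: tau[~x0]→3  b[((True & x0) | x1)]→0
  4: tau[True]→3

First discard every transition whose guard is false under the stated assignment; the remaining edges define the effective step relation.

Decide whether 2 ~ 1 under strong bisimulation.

Bisimulation quotient by refinement:
  round 0: {{0,1,2,3,4}}
  round 1: {{0},{1},{2,3},{4}}
  round 2: {{0},{1},{2},{3},{4}}
stable after 3 split(s): 5 block(s)
2∈{2}, 1∈{1}

Answer: NOT BISIMILAR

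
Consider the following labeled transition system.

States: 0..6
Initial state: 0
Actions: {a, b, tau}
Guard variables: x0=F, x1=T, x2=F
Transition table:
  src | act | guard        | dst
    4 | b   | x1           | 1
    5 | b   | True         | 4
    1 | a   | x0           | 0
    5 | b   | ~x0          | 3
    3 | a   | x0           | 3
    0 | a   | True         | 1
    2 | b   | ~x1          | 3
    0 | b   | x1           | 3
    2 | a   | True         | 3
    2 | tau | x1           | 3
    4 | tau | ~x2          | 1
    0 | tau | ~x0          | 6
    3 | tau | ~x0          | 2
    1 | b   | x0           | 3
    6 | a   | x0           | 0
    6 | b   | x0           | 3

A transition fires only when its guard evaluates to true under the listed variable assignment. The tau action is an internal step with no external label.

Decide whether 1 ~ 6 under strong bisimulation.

Answer: BISIMILAR

Working:
Bisimulation quotient by refinement:
  P[0] = {{0,1,2,3,4,5,6}}
  P[1] = {{0},{1,6},{2},{3},{4},{5}}
stable after 2 split(s): 6 block(s)
[1]={1,6}  [6]={1,6}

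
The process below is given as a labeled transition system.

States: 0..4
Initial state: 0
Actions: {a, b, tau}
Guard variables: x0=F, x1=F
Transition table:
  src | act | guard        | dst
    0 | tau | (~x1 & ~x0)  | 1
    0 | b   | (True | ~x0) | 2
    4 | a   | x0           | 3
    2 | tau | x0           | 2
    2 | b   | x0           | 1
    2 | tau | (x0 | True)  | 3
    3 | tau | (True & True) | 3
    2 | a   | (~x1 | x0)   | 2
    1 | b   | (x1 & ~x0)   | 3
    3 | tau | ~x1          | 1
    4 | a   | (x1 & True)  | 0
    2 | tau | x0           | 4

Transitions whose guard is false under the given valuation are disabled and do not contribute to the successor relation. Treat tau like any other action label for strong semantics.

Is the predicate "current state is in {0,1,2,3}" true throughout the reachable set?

Allowed set {0,1,2,3}
Reach set: {0,1,2,3}
  0: ✓
  1: ✓
  2: ✓
  3: ✓

Answer: INVARIANT HOLDS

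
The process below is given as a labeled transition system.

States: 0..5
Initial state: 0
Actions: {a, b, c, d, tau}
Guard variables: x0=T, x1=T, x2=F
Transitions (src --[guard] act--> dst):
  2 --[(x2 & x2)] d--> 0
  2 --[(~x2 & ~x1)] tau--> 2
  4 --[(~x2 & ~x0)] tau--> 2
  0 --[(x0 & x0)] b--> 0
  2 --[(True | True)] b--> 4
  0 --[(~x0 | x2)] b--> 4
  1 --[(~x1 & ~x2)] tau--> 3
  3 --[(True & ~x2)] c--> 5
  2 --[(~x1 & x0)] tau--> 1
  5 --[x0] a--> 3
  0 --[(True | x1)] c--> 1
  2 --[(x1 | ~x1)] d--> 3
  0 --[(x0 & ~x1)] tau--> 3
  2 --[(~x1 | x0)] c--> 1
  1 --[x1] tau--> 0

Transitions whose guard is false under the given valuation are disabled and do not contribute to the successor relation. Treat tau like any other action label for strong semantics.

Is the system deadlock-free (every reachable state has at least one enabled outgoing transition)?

Answer: DEADLOCK-FREE

Analysis:
R = {0,1}
  0: b→0  c→1  [2 exit(s)]
  1: tau→0  [1 exit(s)]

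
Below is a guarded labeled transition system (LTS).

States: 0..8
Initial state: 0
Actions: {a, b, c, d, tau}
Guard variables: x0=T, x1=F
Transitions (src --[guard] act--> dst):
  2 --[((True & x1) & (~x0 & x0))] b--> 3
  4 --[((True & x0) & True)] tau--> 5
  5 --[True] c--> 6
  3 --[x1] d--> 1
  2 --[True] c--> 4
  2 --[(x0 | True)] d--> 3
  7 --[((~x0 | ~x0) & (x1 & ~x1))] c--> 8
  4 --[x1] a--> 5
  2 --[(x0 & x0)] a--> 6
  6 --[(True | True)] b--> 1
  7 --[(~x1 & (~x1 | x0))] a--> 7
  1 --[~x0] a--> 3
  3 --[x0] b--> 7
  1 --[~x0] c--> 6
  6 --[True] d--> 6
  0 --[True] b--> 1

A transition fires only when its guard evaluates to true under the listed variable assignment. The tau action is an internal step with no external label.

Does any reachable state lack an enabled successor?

Answer: DEADLOCK at state 1

Working:
Reachable = {0,1}
  0: b→1  [deg 1]
  1: ∅  [STUCK]
witness 1: b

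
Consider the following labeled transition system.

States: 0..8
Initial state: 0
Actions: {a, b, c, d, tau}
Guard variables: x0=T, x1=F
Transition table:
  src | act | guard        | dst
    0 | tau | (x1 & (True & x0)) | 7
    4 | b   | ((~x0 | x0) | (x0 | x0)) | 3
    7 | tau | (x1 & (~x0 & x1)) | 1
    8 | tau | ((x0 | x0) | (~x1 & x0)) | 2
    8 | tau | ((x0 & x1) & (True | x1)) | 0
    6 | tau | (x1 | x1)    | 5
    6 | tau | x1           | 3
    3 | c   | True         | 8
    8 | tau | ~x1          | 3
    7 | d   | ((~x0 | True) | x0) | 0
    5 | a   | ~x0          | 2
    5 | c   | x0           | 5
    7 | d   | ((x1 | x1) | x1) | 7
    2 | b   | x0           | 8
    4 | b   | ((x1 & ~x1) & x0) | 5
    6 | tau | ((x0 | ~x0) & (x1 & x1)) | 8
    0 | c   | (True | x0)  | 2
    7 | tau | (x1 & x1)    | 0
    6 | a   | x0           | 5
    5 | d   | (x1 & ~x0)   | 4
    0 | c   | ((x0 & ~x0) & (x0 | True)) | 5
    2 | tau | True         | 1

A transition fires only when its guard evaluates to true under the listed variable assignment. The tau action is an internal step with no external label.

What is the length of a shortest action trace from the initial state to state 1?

Answer: 2

Working:
Breadth-first toward 1:
  Layer 0: {0}
  Layer 1: {2}
  Layer 2: {1,8}
1 enters at depth 2; path c·tau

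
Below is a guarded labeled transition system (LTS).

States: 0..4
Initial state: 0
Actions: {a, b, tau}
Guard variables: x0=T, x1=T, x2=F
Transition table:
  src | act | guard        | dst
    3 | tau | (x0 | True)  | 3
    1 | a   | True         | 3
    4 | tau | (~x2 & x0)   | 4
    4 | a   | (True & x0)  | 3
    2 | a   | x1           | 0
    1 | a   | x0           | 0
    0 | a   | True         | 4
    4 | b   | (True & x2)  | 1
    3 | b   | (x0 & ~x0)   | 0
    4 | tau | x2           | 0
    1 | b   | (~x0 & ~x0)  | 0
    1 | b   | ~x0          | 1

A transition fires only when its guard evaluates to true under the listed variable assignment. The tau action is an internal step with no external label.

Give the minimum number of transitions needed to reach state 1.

Breadth-first toward 1:
  Layer 0: {0}
  Layer 1: {4}
  Layer 2: {3}
1 never appears.

Answer: UNREACHABLE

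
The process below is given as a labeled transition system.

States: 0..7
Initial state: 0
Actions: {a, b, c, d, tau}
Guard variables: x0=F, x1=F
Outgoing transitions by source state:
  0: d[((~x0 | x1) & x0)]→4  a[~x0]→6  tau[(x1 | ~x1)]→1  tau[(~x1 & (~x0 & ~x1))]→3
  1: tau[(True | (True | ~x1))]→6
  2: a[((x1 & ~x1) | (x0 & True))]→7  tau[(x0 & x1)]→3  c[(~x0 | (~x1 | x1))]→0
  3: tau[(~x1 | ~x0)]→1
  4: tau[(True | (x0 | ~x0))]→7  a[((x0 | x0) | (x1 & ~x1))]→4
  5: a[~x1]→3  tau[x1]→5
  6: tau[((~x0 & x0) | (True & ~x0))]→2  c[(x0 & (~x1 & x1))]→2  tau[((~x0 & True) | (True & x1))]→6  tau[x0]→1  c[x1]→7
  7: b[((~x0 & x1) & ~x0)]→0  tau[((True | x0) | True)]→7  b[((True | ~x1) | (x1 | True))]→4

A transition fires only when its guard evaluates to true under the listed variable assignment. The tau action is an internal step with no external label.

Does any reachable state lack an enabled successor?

Reachable = {0,1,2,3,6}
  0: a→6  tau→1  tau→3  [3 exit(s)]
  1: tau→6  [1 exit(s)]
  2: c→0  [1 exit(s)]
  3: tau→1  [1 exit(s)]
  6: tau→2  tau→6  [2 exit(s)]

Answer: DEADLOCK-FREE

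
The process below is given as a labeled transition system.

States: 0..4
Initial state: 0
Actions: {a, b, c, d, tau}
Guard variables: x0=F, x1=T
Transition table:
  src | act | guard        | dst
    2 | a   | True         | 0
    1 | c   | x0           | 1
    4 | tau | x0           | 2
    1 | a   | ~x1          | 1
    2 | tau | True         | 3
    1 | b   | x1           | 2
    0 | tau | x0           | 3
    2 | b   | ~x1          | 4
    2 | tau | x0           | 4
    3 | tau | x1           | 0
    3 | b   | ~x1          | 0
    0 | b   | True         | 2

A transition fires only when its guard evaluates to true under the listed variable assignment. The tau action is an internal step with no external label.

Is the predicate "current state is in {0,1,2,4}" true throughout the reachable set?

Answer: INVARIANT VIOLATED at state 3

Working:
Inv-set: {0,1,2,4}
Reach set: {0,2,3}
  0: ✓
  2: ✓
  3: ✗ unsafe
reach 3 via b·tau — violates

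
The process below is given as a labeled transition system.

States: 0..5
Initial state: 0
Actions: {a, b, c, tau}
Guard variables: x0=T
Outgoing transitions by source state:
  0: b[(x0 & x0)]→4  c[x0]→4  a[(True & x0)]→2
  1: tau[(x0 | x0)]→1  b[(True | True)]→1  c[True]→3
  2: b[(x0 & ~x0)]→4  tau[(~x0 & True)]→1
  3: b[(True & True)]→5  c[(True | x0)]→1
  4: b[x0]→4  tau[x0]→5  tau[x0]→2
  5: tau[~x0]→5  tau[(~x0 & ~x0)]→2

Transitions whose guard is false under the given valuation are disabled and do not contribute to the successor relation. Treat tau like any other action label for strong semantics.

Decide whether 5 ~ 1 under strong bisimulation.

Answer: NOT BISIMILAR

Analysis:
Bisimulation quotient by refinement:
  P[0] = {{0,1,2,3,4,5}}
  P[1] = {{0},{1},{2,5},{3},{4}}
5 equivalence class(es) (converged in 2)
5∈{2,5}, 1∈{1}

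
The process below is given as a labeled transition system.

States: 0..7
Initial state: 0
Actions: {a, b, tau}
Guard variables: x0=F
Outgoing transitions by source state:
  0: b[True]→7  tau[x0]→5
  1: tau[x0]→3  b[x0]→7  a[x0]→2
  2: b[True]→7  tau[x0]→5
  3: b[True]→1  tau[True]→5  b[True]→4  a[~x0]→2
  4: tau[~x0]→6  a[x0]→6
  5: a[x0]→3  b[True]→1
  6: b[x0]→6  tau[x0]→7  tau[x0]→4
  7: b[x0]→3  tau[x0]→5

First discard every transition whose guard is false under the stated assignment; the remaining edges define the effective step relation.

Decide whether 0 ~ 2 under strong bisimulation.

Answer: BISIMILAR

Analysis:
Refine partition for ~:
  P[0] = {{0,1,2,3,4,5,6,7}}
  P[1] = {{0,2,5},{1,6,7},{3},{4}}
4 equivalence class(es) (converged in 2)
0∈{0,2,5}, 2∈{0,2,5}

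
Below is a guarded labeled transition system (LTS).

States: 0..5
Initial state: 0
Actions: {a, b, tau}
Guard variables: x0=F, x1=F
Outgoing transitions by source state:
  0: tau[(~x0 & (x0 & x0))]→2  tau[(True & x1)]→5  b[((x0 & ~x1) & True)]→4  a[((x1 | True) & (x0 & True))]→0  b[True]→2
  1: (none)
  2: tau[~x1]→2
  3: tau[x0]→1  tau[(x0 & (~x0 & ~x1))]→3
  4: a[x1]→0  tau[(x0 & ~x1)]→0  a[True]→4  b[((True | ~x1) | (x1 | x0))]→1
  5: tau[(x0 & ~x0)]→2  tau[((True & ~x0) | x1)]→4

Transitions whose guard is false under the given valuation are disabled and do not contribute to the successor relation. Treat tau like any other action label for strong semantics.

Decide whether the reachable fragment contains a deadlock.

Reach set: {0,2}
  0: b→2  [1 out]
  2: tau→2  [1 out]

Answer: DEADLOCK-FREE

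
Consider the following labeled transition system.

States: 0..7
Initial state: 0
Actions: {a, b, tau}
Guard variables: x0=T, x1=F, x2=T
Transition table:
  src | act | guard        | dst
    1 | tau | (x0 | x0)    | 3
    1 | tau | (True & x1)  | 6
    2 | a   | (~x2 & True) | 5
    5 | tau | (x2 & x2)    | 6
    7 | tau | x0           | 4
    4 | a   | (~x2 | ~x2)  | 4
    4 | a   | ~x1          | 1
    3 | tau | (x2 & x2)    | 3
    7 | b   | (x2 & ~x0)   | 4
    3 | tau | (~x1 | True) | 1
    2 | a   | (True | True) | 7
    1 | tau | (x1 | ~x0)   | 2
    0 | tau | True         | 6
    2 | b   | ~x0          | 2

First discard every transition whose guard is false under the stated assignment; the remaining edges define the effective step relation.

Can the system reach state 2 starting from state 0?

8 transition(s) survive guard evaluation.
L0 = {0}
L1 = {6}  total {0,6}
R = {0,6}

Answer: UNREACHABLE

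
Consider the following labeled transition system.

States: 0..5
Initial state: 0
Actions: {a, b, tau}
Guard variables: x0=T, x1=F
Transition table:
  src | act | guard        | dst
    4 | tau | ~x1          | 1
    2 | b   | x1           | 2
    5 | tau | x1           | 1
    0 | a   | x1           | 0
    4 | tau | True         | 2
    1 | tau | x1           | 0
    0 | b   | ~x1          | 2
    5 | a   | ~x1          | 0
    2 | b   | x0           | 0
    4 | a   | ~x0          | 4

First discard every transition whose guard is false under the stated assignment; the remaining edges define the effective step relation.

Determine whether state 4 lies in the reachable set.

Answer: UNREACHABLE

Working:
Guard filter leaves 5 enabled edge(s).
Layer 0: {0}
Layer 1: {2}  cumulative {0,2}
R = {0,2}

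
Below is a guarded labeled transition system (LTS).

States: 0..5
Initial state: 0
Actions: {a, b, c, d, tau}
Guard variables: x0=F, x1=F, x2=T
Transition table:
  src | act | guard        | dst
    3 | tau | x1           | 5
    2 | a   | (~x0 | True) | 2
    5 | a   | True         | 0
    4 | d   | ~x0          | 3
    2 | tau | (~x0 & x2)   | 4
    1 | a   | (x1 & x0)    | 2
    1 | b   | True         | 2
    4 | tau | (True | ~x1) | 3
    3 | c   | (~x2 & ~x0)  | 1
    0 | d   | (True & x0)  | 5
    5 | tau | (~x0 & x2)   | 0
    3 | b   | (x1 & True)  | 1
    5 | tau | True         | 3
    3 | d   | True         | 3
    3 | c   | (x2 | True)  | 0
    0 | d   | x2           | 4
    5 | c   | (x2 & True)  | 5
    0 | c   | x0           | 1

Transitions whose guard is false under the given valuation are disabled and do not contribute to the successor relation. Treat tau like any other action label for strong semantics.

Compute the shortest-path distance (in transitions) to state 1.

Answer: UNREACHABLE

Analysis:
Breadth-first toward 1:
  L0 = {0}
  L1 = {4}
  L2 = {3}
1 never appears.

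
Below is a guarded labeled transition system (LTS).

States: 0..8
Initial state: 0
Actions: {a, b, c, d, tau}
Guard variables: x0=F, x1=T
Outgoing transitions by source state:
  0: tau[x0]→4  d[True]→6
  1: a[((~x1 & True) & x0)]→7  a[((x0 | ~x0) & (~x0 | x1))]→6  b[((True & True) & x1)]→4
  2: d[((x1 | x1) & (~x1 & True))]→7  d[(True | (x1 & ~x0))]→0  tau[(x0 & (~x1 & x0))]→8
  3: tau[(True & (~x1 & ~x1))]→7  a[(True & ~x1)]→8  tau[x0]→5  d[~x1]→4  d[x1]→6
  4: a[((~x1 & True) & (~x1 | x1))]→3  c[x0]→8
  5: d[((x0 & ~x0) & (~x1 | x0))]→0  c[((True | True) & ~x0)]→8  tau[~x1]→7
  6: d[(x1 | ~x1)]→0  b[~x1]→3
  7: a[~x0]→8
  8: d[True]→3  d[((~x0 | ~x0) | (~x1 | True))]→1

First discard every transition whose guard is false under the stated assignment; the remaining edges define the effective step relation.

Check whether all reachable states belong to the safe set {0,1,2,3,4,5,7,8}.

Answer: INVARIANT VIOLATED at state 6

Trace:
Inv-set: {0,1,2,3,4,5,7,8}
Reach set: {0,6}
  0: ok
  6: outside
counterexample path to 6: d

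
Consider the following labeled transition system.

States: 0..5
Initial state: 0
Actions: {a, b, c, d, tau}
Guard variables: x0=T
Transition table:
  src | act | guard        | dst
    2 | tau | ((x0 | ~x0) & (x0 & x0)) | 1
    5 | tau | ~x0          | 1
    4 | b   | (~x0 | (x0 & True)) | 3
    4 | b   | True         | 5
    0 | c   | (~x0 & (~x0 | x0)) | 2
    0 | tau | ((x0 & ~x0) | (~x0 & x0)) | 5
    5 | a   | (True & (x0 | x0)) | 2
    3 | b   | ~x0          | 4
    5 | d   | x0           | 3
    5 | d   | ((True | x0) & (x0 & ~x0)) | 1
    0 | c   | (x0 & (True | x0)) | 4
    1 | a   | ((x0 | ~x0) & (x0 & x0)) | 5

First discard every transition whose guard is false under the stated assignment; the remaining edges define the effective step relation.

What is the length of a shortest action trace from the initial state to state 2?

Answer: 3

Analysis:
Layered search for 2:
  Layer 0: {0}
  Layer 1: {4}
  Layer 2: {3,5}
  Layer 3: {2}
first hit 2 at d=3 via c·b·a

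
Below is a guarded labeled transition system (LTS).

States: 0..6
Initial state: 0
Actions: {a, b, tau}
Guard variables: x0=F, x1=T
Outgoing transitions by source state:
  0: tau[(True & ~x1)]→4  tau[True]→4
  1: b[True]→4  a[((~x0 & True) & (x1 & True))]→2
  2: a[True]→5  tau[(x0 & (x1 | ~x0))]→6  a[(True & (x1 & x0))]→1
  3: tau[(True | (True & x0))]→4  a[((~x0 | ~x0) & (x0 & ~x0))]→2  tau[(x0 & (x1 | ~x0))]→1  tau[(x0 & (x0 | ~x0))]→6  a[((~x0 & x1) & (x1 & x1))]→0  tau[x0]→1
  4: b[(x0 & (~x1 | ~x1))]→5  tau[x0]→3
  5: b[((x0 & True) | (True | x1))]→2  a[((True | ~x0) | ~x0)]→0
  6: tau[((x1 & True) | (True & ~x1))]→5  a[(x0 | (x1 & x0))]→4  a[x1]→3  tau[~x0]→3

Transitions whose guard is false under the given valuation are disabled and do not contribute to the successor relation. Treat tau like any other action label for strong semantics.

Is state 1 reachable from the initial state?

Guard filter leaves 11 enabled edge(s).
L0 = {0}
L1 = {4}  cumulative {0,4}
Reach set: {0,4}

Answer: UNREACHABLE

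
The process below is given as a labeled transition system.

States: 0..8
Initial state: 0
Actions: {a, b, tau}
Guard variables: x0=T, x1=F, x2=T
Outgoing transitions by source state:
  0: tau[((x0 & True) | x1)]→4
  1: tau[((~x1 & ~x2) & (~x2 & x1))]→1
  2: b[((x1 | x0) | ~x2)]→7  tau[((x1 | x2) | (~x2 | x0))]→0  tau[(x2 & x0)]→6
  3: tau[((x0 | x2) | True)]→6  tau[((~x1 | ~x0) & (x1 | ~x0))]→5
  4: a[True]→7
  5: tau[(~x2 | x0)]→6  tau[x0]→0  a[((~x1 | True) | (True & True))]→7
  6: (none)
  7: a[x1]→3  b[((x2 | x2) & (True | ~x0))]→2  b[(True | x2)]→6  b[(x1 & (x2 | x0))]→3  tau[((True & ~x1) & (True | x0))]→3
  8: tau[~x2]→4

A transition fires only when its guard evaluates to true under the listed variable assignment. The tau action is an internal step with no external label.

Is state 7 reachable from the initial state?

After dropping false guards: 12 live edges.
depth 0: {0}
depth 1: {4}  cumulative {0,4}
depth 2: {7}  cumulative {0,4,7}
depth 3: {2,3,6}  cumulative {0,2,3,4,6,7}
R = {0,2,3,4,6,7}
Path to 7: tau·a

Answer: REACHABLE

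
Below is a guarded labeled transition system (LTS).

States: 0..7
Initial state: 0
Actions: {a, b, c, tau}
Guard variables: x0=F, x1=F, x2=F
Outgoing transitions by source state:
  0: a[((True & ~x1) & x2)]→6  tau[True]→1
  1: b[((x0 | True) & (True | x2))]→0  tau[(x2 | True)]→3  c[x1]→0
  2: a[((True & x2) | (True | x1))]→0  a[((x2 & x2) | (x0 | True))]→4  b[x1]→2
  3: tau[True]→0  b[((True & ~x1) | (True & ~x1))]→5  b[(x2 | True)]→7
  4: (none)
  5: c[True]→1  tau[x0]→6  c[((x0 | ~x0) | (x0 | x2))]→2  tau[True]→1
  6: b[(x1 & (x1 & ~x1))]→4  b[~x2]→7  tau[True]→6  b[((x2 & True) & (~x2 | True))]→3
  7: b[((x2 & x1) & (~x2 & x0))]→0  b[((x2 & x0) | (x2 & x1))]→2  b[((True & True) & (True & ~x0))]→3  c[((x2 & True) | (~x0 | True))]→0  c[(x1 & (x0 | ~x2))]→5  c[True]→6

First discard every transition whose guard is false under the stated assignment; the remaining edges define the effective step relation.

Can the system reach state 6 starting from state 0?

After dropping false guards: 16 live edges.
depth 0: {0}
depth 1: {1}  now seen {0,1}
depth 2: {3}  now seen {0,1,3}
depth 3: {5,7}  now seen {0,1,3,5,7}
depth 4: {2,6}  now seen {0,1,2,3,5,6,7}
depth 5: {4}  now seen {0,1,2,3,4,5,6,7}
Reach set: {0,1,2,3,4,5,6,7}
trace reaching 6: tau·tau·b·c

Answer: REACHABLE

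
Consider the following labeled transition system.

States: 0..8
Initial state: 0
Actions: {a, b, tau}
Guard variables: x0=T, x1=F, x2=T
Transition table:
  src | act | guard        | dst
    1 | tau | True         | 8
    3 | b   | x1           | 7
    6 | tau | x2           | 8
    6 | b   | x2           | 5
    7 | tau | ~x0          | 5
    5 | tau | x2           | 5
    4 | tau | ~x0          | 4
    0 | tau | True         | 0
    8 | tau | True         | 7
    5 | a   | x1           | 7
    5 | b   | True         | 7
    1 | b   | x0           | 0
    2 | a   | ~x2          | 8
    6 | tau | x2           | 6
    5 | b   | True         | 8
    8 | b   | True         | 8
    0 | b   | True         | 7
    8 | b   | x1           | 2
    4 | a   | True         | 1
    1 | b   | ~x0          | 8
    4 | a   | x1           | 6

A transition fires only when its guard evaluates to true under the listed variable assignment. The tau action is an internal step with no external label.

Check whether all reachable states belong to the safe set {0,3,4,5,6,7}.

Answer: INVARIANT HOLDS

Trace:
Allowed set {0,3,4,5,6,7}
Reachable = {0,7}
  0: ok
  7: ok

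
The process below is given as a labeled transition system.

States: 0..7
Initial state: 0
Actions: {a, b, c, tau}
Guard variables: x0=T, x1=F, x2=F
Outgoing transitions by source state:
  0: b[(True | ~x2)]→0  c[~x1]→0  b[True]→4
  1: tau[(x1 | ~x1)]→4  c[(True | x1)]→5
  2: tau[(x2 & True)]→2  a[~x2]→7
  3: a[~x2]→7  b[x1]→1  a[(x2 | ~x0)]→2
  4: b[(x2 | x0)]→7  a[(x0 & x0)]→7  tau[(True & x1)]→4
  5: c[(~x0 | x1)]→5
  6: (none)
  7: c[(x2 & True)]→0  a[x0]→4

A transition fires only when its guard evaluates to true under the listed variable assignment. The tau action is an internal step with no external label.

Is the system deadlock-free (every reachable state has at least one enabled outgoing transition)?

R = {0,4,7}
  0: b→0  b→4  c→0  [3 out]
  4: a→7  b→7  [2 out]
  7: a→4  [1 out]

Answer: DEADLOCK-FREE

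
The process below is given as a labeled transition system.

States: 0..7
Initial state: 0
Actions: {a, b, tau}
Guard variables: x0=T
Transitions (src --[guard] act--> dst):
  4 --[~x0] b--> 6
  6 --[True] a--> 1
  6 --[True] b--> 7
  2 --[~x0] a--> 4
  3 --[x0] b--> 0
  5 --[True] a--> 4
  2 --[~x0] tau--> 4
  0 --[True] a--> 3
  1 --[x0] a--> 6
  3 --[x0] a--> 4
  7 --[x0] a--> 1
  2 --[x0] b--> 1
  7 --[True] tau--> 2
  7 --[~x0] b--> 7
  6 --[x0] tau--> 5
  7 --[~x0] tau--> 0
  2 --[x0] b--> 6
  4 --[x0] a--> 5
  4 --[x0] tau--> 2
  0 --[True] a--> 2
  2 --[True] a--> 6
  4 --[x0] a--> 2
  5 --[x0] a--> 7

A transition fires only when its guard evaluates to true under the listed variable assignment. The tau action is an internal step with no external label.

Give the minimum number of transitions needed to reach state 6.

Breadth-first toward 6:
  depth 0: {0}
  depth 1: {2,3}
  depth 2: {1,4,6}
first hit 6 at d=2 via a·a

Answer: 2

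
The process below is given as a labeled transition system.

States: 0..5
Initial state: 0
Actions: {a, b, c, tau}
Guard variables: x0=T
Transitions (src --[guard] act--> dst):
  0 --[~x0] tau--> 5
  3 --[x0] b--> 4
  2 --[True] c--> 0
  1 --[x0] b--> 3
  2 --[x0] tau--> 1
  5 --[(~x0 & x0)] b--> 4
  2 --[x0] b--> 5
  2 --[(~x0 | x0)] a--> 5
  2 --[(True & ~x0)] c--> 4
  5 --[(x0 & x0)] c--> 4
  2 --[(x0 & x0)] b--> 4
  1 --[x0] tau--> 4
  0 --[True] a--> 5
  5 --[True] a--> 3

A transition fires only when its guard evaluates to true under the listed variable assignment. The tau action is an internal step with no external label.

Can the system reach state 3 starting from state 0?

After dropping false guards: 11 live edges.
depth 0: {0}
depth 1: {5}  cumulative {0,5}
depth 2: {3,4}  cumulative {0,3,4,5}
Reachable = {0,3,4,5}
trace reaching 3: a·a

Answer: REACHABLE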